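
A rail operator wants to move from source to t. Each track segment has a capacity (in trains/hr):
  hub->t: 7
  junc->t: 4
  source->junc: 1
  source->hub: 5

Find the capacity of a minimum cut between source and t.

Max flow = 6 (via 2 augmenting paths).
In the residual at optimum, the set reachable from source is {source}.
Cut edges: source->hub (cap 5), source->junc (cap 1). Sum = 6.

6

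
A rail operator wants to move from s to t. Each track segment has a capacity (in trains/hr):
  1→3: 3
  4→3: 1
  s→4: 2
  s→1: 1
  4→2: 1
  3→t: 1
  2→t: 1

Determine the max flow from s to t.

Augment s→4→2→t: bottleneck 1. Total 1.
Augment s→4→3→t: bottleneck 1. Total 2.
No augmenting path remains in the residual graph.

2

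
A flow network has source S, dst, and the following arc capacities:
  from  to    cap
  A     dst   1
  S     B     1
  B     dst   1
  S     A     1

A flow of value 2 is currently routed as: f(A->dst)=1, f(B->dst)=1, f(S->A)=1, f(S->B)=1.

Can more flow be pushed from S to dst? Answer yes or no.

Residual reachable from S: {S}; dst is not reachable.
Saturated cut: S->A, S->B with total capacity 2 = current flow value. Flow is maximum.

No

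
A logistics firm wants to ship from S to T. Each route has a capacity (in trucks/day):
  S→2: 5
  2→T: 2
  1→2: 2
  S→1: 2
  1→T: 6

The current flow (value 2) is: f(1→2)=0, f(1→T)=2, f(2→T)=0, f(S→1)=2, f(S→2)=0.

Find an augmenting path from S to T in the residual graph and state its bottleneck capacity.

Residual along S→2→T: S→2: 5, 2→T: 2.
Bottleneck = min = 2.

S→2→T, bottleneck 2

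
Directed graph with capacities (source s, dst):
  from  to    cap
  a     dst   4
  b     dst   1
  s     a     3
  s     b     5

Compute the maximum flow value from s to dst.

4

Augment s→b→dst: bottleneck 1. Total 1.
Augment s→a→dst: bottleneck 3. Total 4.
No augmenting path remains in the residual graph.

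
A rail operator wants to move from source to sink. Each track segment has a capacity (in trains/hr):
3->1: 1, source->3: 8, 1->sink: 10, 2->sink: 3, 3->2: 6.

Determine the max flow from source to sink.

Augment source->3->1->sink: bottleneck 1. Total 1.
Augment source->3->2->sink: bottleneck 3. Total 4.
No augmenting path remains in the residual graph.

4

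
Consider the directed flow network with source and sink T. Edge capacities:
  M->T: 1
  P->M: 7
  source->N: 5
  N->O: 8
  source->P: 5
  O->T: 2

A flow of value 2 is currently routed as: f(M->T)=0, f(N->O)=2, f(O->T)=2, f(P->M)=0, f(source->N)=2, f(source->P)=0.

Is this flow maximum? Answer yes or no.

No

Residual path source->P->M->T has bottleneck 1 > 0.
Pushing 1 along it raises the flow to 3, so the given flow is not maximum.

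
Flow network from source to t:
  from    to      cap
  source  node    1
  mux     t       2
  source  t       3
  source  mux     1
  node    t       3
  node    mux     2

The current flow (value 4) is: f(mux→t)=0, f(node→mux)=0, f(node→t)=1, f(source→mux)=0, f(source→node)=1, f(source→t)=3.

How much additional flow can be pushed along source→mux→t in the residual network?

Residual capacities along the path: source→mux: 1, mux→t: 2.
Minimum is 1.

1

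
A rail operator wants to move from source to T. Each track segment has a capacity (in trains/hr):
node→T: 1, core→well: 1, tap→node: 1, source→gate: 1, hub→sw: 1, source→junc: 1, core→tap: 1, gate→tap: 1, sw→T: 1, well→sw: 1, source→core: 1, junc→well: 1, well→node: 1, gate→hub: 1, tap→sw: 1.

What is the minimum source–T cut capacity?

2

Max flow = 2 (via 2 augmenting paths).
In the residual at optimum, the set reachable from source is {core, gate, hub, junc, node, source, sw, tap, well}.
Cut edges: node→T (cap 1), sw→T (cap 1). Sum = 2.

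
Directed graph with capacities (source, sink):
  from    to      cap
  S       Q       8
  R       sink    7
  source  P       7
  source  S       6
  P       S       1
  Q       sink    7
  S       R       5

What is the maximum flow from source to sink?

Augment source→S→R→sink: bottleneck 5. Total 5.
Augment source→S→Q→sink: bottleneck 1. Total 6.
Augment source→P→S→Q→sink: bottleneck 1. Total 7.
No augmenting path remains in the residual graph.

7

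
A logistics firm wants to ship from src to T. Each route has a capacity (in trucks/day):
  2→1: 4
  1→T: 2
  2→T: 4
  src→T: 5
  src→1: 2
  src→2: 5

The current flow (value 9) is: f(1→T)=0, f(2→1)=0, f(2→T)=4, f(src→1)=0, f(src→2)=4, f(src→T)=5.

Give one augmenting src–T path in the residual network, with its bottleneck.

Residual along src→1→T: src→1: 2, 1→T: 2.
Bottleneck = min = 2.

src→1→T, bottleneck 2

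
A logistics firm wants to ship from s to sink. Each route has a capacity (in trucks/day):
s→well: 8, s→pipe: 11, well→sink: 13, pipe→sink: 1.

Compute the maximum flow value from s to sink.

9

Augment s→pipe→sink: bottleneck 1. Total 1.
Augment s→well→sink: bottleneck 8. Total 9.
No augmenting path remains in the residual graph.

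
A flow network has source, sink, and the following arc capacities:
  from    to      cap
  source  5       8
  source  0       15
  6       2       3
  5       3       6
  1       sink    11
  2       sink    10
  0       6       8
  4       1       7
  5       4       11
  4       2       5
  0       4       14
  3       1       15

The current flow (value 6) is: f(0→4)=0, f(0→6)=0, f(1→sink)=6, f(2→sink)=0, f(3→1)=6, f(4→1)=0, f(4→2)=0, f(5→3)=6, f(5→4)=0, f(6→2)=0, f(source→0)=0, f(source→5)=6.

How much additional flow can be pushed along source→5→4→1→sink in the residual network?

2

Residual capacities along the path: source→5: 2, 5→4: 11, 4→1: 7, 1→sink: 5.
Minimum is 2.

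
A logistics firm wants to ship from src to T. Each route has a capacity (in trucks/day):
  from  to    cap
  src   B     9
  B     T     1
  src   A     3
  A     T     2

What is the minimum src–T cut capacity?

Max flow = 3 (via 2 augmenting paths).
In the residual at optimum, the set reachable from src is {A, B, src}.
Cut edges: A→T (cap 2), B→T (cap 1). Sum = 3.

3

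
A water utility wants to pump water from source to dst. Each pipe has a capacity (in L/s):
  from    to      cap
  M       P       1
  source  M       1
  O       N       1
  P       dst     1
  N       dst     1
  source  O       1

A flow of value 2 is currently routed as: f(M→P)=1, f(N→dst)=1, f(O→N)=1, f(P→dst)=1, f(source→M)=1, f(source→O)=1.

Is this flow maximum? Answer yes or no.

Yes

Residual reachable from source: {source}; dst is not reachable.
Saturated cut: source→O, source→M with total capacity 2 = current flow value. Flow is maximum.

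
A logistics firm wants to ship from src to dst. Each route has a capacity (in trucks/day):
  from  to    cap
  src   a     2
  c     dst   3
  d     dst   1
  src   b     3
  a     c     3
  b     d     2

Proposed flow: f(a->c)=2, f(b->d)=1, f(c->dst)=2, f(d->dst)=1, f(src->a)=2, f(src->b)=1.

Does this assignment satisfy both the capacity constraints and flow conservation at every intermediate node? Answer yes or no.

Every edge has 0 ≤ f(e) ≤ cap(e).
At each intermediate node, inflow equals outflow.

Yes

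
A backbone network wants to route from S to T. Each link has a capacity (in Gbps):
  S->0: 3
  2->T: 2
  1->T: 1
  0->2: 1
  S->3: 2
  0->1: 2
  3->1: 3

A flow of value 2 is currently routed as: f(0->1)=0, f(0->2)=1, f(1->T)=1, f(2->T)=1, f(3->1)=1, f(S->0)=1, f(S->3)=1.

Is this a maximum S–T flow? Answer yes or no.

Residual reachable from S: {0, 1, 3, S}; T is not reachable.
Saturated cut: 0->2, 1->T with total capacity 2 = current flow value. Flow is maximum.

Yes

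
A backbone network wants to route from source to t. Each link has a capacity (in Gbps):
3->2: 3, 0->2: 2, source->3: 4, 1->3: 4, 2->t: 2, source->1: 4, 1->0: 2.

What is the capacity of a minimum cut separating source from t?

2

Max flow = 2 (via 1 augmenting path).
In the residual at optimum, the set reachable from source is {0, 1, 2, 3, source}.
Cut edges: 2->t (cap 2). Sum = 2.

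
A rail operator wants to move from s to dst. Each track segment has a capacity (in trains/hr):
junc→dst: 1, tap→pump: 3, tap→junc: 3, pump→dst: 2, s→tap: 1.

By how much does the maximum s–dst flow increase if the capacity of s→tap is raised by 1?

1

Original max flow = 1.
After raising cap(s→tap), augmenting paths through that edge carry 1 more unit.
New max flow = 2. Increase = 1.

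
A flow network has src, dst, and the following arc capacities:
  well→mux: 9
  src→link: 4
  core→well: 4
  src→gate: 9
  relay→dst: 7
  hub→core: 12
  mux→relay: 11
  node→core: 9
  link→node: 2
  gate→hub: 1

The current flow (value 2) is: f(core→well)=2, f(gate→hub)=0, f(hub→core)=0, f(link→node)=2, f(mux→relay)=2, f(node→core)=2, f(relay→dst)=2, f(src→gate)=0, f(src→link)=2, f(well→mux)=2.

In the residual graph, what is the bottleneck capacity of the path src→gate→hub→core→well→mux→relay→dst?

Residual capacities along the path: src→gate: 9, gate→hub: 1, hub→core: 12, core→well: 2, well→mux: 7, mux→relay: 9, relay→dst: 5.
Minimum is 1.

1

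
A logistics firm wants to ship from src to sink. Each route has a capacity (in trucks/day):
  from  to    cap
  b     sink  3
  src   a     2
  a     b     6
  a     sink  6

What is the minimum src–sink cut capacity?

Max flow = 2 (via 1 augmenting path).
In the residual at optimum, the set reachable from src is {src}.
Cut edges: src→a (cap 2). Sum = 2.

2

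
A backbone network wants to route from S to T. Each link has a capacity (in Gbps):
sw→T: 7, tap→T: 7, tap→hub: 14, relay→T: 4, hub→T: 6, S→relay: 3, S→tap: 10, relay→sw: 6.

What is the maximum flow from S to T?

13

Augment S→tap→T: bottleneck 7. Total 7.
Augment S→relay→T: bottleneck 3. Total 10.
Augment S→tap→hub→T: bottleneck 3. Total 13.
No augmenting path remains in the residual graph.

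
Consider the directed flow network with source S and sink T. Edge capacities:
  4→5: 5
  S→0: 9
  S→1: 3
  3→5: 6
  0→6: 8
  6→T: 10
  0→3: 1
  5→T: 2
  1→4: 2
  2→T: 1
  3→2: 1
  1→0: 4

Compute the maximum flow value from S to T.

11

Augment S→0→6→T: bottleneck 8. Total 8.
Augment S→1→4→5→T: bottleneck 2. Total 10.
Augment S→0→3→2→T: bottleneck 1. Total 11.
No augmenting path remains in the residual graph.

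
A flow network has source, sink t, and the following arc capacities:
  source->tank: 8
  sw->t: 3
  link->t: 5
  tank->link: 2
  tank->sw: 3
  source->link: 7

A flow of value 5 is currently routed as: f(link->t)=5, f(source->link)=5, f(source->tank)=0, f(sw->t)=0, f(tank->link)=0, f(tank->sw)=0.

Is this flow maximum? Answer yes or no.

Residual path source->tank->sw->t has bottleneck 3 > 0.
Pushing 3 along it raises the flow to 8, so the given flow is not maximum.

No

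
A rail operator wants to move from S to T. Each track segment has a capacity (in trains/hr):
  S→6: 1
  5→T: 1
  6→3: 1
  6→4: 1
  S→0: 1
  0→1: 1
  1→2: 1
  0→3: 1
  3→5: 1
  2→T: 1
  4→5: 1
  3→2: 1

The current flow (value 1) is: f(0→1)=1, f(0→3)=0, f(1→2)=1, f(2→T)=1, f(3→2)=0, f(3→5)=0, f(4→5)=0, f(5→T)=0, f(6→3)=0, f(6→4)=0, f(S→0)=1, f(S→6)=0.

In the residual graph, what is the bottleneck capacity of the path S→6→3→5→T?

1

Residual capacities along the path: S→6: 1, 6→3: 1, 3→5: 1, 5→T: 1.
Minimum is 1.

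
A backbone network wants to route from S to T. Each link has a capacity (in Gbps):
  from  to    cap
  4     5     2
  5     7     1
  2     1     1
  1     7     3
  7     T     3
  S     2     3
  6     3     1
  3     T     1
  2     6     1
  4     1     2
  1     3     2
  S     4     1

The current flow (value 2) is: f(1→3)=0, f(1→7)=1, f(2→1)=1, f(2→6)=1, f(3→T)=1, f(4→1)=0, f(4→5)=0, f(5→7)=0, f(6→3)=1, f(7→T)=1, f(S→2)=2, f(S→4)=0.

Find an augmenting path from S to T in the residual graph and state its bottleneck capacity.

S→4→1→7→T, bottleneck 1

Residual along S→4→1→7→T: S→4: 1, 4→1: 2, 1→7: 2, 7→T: 2.
Bottleneck = min = 1.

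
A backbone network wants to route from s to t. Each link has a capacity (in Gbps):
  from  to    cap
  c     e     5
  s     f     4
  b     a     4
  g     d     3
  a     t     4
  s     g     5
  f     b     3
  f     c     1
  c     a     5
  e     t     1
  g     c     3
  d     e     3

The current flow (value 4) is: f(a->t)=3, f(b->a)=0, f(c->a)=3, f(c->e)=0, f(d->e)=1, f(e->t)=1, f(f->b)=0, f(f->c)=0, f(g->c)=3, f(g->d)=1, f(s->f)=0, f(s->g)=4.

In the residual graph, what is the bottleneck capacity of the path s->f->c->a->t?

1

Residual capacities along the path: s->f: 4, f->c: 1, c->a: 2, a->t: 1.
Minimum is 1.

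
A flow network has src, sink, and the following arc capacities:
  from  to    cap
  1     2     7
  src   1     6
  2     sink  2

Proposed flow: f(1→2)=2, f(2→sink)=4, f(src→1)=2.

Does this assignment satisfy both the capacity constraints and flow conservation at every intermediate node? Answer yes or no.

Capacity violated on 2→sink: flow 4 > capacity 2.

No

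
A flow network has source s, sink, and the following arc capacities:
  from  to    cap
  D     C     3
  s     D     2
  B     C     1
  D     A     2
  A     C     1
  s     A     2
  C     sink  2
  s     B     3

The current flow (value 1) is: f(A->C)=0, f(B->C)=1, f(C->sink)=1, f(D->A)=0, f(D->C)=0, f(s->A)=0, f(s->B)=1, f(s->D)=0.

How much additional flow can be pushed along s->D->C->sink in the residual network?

Residual capacities along the path: s->D: 2, D->C: 3, C->sink: 1.
Minimum is 1.

1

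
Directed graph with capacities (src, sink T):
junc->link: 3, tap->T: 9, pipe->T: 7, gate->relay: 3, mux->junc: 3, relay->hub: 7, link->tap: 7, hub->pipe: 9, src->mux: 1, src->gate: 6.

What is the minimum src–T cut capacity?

4

Max flow = 4 (via 2 augmenting paths).
In the residual at optimum, the set reachable from src is {gate, src}.
Cut edges: gate->relay (cap 3), src->mux (cap 1). Sum = 4.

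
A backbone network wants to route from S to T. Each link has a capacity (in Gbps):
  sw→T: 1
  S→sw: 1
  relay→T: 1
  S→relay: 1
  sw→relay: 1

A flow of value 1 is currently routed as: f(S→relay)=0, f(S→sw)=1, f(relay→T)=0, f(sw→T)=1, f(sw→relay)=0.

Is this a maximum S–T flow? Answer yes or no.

No

Residual path S→relay→T has bottleneck 1 > 0.
Pushing 1 along it raises the flow to 2, so the given flow is not maximum.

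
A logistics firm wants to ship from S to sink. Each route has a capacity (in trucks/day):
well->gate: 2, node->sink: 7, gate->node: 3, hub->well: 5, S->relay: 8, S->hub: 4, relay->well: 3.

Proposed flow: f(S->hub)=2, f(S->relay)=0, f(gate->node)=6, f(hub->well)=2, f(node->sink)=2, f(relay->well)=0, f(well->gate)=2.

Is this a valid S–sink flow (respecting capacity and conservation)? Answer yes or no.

No

Capacity violated on gate->node: flow 6 > capacity 3.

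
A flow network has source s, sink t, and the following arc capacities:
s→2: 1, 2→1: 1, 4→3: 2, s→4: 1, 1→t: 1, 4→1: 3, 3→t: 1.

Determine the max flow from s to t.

2

Augment s→2→1→t: bottleneck 1. Total 1.
Augment s→4→3→t: bottleneck 1. Total 2.
No augmenting path remains in the residual graph.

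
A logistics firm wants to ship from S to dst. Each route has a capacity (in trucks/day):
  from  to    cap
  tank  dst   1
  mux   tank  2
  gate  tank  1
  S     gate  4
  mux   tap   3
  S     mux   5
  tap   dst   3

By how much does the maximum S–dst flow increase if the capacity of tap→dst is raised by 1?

Original max flow = 4.
Edge tap→dst does not cross the min cut (source side {S, gate, mux, tank}), so extra capacity there cannot help.
New max flow = 4. Increase = 0.

0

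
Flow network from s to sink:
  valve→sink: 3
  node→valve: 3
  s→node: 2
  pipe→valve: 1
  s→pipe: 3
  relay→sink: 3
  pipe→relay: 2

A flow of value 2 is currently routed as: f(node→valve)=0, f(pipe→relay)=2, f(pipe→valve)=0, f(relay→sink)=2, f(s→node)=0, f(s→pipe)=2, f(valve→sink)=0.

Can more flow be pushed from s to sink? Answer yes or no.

Yes

Residual path s→pipe→valve→sink has bottleneck 1 > 0.
Pushing 1 along it raises the flow to 3, so the given flow is not maximum.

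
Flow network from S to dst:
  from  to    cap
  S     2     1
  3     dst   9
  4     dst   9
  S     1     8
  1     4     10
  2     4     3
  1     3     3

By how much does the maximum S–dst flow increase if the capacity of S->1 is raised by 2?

2

Original max flow = 9.
After raising cap(S->1), augmenting paths through that edge carry 2 more units.
New max flow = 11. Increase = 2.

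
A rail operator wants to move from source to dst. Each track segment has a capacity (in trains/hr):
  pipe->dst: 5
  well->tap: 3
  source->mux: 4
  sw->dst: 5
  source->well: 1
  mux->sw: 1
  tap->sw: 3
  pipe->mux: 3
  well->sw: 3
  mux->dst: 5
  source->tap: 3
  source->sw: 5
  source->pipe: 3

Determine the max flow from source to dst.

12

Augment source->pipe->dst: bottleneck 3. Total 3.
Augment source->mux->dst: bottleneck 4. Total 7.
Augment source->sw->dst: bottleneck 5. Total 12.
No augmenting path remains in the residual graph.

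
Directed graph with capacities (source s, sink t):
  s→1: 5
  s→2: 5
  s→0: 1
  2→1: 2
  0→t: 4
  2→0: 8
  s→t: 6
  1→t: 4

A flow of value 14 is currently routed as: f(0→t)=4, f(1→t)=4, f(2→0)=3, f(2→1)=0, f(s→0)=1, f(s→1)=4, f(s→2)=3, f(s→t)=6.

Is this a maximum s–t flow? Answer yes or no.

Residual reachable from s: {0, 1, 2, s}; t is not reachable.
Saturated cut: s→t, 1→t, 0→t with total capacity 14 = current flow value. Flow is maximum.

Yes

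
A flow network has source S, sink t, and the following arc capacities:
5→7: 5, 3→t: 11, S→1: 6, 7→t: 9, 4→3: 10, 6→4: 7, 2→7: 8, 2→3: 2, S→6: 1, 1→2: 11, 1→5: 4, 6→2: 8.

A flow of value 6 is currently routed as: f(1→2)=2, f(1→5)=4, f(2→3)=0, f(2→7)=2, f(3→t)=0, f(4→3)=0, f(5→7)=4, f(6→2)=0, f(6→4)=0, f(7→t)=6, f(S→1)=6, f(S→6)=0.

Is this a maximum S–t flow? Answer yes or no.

No

Residual path S→6→2→7→t has bottleneck 1 > 0.
Pushing 1 along it raises the flow to 7, so the given flow is not maximum.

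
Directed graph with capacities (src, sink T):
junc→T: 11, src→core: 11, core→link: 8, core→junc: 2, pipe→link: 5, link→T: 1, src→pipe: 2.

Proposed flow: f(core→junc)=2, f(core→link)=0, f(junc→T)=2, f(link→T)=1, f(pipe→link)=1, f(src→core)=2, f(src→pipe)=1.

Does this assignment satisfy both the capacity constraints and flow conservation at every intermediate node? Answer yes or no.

Every edge has 0 ≤ f(e) ≤ cap(e).
At each intermediate node, inflow equals outflow.

Yes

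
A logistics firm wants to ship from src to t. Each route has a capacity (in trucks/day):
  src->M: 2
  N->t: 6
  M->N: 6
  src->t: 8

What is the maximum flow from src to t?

10

Augment src->t: bottleneck 8. Total 8.
Augment src->M->N->t: bottleneck 2. Total 10.
No augmenting path remains in the residual graph.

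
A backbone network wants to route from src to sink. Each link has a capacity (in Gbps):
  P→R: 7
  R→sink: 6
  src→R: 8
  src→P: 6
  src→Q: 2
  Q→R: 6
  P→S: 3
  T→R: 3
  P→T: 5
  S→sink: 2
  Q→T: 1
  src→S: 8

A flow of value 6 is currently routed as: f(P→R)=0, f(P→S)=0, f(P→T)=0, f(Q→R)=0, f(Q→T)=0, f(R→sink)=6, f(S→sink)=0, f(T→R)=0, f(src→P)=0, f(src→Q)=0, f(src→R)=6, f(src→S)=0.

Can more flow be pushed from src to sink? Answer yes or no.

Yes

Residual path src→S→sink has bottleneck 2 > 0.
Pushing 2 along it raises the flow to 8, so the given flow is not maximum.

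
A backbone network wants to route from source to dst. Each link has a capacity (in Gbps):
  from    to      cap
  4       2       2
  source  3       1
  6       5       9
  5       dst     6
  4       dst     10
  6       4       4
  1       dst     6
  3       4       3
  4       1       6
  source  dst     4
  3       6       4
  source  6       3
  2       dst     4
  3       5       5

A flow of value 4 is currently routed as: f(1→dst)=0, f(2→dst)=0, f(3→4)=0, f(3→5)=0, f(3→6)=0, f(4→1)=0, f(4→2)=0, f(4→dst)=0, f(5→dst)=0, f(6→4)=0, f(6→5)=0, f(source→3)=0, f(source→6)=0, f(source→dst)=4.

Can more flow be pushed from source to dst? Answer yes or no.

Yes

Residual path source→3→4→dst has bottleneck 1 > 0.
Pushing 1 along it raises the flow to 5, so the given flow is not maximum.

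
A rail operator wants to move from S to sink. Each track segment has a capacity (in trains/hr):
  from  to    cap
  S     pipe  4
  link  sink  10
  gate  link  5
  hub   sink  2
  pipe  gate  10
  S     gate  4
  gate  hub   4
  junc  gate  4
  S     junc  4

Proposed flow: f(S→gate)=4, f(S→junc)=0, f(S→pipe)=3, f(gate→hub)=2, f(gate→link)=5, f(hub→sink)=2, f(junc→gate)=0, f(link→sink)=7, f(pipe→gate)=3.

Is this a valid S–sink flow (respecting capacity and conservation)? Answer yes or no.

No

Conservation fails at link: inflow 5 ≠ outflow 7.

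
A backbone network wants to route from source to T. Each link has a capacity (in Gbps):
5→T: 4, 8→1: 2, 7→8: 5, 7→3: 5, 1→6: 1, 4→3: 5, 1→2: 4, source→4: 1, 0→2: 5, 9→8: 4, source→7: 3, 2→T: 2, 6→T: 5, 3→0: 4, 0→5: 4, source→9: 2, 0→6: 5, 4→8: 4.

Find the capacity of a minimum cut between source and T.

6

Max flow = 6 (via 5 augmenting paths).
In the residual at optimum, the set reachable from source is {source}.
Cut edges: source→7 (cap 3), source→4 (cap 1), source→9 (cap 2). Sum = 6.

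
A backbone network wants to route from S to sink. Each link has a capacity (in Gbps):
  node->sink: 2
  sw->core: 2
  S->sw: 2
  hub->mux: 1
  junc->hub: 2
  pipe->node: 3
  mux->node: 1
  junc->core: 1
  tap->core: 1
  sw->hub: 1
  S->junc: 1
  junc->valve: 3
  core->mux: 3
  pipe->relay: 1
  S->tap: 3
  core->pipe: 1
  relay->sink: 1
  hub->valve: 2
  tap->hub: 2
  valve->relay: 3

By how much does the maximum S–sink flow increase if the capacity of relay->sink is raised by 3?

2

Original max flow = 3.
After raising cap(relay->sink), augmenting paths through that edge carry 2 more units.
New max flow = 5. Increase = 2.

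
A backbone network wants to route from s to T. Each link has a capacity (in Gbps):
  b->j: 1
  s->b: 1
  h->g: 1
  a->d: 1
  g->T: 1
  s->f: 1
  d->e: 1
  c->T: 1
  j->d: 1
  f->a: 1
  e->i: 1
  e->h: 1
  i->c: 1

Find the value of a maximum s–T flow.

1

Augment s->f->a->d->e->i->c->T: bottleneck 1. Total 1.
No augmenting path remains in the residual graph.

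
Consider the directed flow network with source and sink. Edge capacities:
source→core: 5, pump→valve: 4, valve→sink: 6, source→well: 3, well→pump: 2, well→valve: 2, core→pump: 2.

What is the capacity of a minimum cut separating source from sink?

Max flow = 5 (via 3 augmenting paths).
In the residual at optimum, the set reachable from source is {core, source}.
Cut edges: source→well (cap 3), core→pump (cap 2). Sum = 5.

5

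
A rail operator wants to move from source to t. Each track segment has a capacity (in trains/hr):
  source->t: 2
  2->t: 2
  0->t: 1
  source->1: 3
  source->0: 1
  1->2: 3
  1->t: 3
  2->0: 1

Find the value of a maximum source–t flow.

Augment source->t: bottleneck 2. Total 2.
Augment source->1->t: bottleneck 3. Total 5.
Augment source->0->t: bottleneck 1. Total 6.
No augmenting path remains in the residual graph.

6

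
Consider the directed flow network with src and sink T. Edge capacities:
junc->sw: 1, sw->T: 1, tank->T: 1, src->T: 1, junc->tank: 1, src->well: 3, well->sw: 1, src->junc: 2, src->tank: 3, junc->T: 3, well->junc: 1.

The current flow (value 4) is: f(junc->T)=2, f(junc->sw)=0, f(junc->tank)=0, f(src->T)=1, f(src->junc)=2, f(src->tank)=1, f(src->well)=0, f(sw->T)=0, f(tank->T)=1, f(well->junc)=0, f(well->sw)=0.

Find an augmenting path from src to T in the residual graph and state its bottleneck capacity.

Residual along src->well->junc->T: src->well: 3, well->junc: 1, junc->T: 1.
Bottleneck = min = 1.

src->well->junc->T, bottleneck 1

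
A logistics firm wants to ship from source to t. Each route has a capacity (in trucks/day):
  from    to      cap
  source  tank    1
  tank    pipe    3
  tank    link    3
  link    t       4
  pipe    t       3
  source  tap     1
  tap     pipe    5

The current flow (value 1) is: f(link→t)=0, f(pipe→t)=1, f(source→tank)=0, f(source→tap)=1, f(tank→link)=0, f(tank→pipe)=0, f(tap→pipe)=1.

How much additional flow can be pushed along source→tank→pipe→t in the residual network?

1

Residual capacities along the path: source→tank: 1, tank→pipe: 3, pipe→t: 2.
Minimum is 1.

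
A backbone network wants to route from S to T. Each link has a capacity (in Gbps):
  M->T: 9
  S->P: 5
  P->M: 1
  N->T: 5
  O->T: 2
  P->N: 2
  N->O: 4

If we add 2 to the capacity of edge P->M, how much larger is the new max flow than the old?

Original max flow = 3.
After raising cap(P->M), augmenting paths through that edge carry 2 more units.
New max flow = 5. Increase = 2.

2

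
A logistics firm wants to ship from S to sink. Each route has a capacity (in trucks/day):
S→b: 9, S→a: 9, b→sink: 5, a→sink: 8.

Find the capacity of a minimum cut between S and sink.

Max flow = 13 (via 2 augmenting paths).
In the residual at optimum, the set reachable from S is {S, a, b}.
Cut edges: a→sink (cap 8), b→sink (cap 5). Sum = 13.

13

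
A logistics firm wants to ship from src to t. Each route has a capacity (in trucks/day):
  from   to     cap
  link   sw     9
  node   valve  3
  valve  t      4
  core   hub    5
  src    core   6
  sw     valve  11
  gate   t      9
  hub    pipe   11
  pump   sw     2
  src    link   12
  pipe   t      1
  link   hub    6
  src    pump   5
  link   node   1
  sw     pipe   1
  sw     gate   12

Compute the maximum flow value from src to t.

13

Augment src→pump→sw→gate→t: bottleneck 2. Total 2.
Augment src→link→sw→gate→t: bottleneck 7. Total 9.
Augment src→link→sw→pipe→t: bottleneck 1. Total 10.
Augment src→link→sw→valve→t: bottleneck 1. Total 11.
Augment src→link→node→valve→t: bottleneck 1. Total 12.
Augment src→link→hub→pipe→sw→valve→t: bottleneck 1. Total 13.
No augmenting path remains in the residual graph.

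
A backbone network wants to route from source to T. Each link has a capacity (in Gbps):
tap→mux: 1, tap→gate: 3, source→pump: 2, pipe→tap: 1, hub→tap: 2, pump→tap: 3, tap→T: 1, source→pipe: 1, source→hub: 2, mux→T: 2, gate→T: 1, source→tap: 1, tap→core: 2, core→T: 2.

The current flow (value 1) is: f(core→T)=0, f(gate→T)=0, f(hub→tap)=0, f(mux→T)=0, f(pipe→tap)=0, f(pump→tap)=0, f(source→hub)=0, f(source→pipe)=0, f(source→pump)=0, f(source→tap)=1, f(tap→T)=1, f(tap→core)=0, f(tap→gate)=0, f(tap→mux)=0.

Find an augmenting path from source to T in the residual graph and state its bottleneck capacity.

Residual along source→pump→tap→gate→T: source→pump: 2, pump→tap: 3, tap→gate: 3, gate→T: 1.
Bottleneck = min = 1.

source→pump→tap→gate→T, bottleneck 1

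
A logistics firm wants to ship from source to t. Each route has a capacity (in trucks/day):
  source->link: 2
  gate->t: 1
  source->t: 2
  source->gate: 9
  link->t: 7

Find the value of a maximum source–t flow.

Augment source->t: bottleneck 2. Total 2.
Augment source->gate->t: bottleneck 1. Total 3.
Augment source->link->t: bottleneck 2. Total 5.
No augmenting path remains in the residual graph.

5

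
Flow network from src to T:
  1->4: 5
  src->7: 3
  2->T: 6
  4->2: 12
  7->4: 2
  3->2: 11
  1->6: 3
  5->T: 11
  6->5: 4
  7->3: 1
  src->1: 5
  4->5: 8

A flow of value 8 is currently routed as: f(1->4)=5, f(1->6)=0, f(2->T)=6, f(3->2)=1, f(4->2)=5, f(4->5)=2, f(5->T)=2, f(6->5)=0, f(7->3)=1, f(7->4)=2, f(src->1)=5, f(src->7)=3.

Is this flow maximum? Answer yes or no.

Yes

Residual reachable from src: {src}; T is not reachable.
Saturated cut: src->7, src->1 with total capacity 8 = current flow value. Flow is maximum.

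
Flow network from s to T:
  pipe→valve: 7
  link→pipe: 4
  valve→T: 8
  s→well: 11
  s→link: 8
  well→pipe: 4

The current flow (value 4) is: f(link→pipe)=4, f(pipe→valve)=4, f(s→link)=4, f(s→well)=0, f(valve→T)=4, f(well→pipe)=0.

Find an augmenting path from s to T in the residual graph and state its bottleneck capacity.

Residual along s→well→pipe→valve→T: s→well: 11, well→pipe: 4, pipe→valve: 3, valve→T: 4.
Bottleneck = min = 3.

s→well→pipe→valve→T, bottleneck 3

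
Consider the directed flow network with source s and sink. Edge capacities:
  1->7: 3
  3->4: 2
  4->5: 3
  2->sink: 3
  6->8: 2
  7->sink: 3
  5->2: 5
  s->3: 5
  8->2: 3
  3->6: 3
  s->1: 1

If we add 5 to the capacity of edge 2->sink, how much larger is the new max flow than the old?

1

Original max flow = 4.
After raising cap(2->sink), augmenting paths through that edge carry 1 more unit.
New max flow = 5. Increase = 1.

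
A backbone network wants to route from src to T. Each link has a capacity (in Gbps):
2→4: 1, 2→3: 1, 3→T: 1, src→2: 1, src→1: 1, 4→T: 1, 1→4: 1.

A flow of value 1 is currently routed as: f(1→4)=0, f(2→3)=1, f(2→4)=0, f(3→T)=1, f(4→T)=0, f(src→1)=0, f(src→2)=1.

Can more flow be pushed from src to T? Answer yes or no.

Yes

Residual path src→1→4→T has bottleneck 1 > 0.
Pushing 1 along it raises the flow to 2, so the given flow is not maximum.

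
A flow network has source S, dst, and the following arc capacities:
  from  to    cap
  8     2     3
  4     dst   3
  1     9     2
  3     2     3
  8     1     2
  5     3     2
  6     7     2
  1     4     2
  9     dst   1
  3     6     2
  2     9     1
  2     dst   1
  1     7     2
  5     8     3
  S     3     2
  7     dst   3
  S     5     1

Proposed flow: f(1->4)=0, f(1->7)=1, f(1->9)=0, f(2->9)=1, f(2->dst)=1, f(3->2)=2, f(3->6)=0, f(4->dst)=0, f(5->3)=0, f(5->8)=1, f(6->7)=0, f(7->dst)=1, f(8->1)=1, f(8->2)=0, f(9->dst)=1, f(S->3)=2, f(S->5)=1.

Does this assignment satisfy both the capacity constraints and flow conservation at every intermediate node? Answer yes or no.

Every edge has 0 ≤ f(e) ≤ cap(e).
At each intermediate node, inflow equals outflow.

Yes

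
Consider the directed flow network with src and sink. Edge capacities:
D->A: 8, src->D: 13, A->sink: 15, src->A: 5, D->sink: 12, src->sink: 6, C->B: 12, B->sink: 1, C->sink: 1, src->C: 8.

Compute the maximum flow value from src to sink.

26

Augment src->sink: bottleneck 6. Total 6.
Augment src->C->sink: bottleneck 1. Total 7.
Augment src->D->sink: bottleneck 12. Total 19.
Augment src->A->sink: bottleneck 5. Total 24.
Augment src->C->B->sink: bottleneck 1. Total 25.
Augment src->D->A->sink: bottleneck 1. Total 26.
No augmenting path remains in the residual graph.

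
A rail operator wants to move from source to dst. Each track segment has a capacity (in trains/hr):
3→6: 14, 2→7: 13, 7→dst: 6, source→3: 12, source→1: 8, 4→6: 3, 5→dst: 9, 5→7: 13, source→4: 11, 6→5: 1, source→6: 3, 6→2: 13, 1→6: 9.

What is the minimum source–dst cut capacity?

7

Max flow = 7 (via 3 augmenting paths).
In the residual at optimum, the set reachable from source is {1, 2, 3, 4, 6, 7, source}.
Cut edges: 6→5 (cap 1), 7→dst (cap 6). Sum = 7.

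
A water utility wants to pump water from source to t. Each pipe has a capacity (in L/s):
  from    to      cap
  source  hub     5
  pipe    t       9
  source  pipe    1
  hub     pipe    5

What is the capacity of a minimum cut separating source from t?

6

Max flow = 6 (via 2 augmenting paths).
In the residual at optimum, the set reachable from source is {source}.
Cut edges: source->hub (cap 5), source->pipe (cap 1). Sum = 6.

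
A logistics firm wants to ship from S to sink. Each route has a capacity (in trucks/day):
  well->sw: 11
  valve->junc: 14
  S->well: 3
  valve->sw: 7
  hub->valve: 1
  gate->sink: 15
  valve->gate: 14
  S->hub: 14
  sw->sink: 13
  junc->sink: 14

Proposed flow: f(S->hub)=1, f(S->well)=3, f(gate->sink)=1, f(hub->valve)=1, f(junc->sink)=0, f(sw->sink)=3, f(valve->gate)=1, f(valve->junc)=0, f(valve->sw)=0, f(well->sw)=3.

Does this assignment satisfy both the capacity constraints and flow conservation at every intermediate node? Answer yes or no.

Yes

Every edge has 0 ≤ f(e) ≤ cap(e).
At each intermediate node, inflow equals outflow.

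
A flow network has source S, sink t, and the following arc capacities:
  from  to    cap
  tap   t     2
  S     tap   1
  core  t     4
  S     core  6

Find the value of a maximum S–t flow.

Augment S→tap→t: bottleneck 1. Total 1.
Augment S→core→t: bottleneck 4. Total 5.
No augmenting path remains in the residual graph.

5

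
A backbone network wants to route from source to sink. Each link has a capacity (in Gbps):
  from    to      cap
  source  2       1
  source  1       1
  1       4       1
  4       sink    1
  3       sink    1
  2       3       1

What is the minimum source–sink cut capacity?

2

Max flow = 2 (via 2 augmenting paths).
In the residual at optimum, the set reachable from source is {source}.
Cut edges: source→2 (cap 1), source→1 (cap 1). Sum = 2.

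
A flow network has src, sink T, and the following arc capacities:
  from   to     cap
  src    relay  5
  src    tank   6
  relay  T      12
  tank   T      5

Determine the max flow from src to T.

Augment src->tank->T: bottleneck 5. Total 5.
Augment src->relay->T: bottleneck 5. Total 10.
No augmenting path remains in the residual graph.

10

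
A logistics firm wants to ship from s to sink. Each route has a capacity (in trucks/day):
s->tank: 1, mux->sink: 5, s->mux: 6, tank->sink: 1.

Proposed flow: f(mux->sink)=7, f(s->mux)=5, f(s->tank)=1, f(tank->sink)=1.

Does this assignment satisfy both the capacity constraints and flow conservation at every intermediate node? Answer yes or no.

Capacity violated on mux->sink: flow 7 > capacity 5.

No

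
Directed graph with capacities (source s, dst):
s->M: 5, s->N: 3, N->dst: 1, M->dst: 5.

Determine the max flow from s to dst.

6

Augment s->M->dst: bottleneck 5. Total 5.
Augment s->N->dst: bottleneck 1. Total 6.
No augmenting path remains in the residual graph.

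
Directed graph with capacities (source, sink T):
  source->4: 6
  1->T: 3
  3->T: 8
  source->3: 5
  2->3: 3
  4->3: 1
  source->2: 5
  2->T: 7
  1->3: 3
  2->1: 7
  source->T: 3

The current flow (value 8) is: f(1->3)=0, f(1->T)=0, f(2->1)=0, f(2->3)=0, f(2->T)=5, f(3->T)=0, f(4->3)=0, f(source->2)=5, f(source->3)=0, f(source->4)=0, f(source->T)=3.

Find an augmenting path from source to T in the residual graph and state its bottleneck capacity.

source->3->T, bottleneck 5

Residual along source->3->T: source->3: 5, 3->T: 8.
Bottleneck = min = 5.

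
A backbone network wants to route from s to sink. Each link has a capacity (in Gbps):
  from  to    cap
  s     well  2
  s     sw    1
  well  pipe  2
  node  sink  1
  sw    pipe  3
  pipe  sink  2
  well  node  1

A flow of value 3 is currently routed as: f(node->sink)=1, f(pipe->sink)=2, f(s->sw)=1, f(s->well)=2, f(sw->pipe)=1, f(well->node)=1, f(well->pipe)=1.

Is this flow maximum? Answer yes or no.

Residual reachable from s: {s}; sink is not reachable.
Saturated cut: s->well, s->sw with total capacity 3 = current flow value. Flow is maximum.

Yes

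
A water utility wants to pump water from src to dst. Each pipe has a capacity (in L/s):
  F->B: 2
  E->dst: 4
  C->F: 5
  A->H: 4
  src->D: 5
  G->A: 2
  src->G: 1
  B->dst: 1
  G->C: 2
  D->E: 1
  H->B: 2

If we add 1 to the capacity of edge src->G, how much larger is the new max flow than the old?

Original max flow = 2.
Even with extra capacity on src->G, another cut of capacity 2 remains binding.
New max flow = 2. Increase = 0.

0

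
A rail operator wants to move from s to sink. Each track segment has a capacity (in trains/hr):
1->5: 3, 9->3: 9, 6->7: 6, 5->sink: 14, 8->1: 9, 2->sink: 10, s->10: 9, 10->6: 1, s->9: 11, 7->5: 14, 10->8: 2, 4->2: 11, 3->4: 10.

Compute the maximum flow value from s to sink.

12

Augment s->9->3->4->2->sink: bottleneck 9. Total 9.
Augment s->10->6->7->5->sink: bottleneck 1. Total 10.
Augment s->10->8->1->5->sink: bottleneck 2. Total 12.
No augmenting path remains in the residual graph.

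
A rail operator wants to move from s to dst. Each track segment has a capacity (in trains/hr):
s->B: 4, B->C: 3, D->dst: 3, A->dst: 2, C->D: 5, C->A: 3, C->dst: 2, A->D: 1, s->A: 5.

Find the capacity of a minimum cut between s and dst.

Max flow = 6 (via 4 augmenting paths).
In the residual at optimum, the set reachable from s is {A, B, s}.
Cut edges: B->C (cap 3), A->D (cap 1), A->dst (cap 2). Sum = 6.

6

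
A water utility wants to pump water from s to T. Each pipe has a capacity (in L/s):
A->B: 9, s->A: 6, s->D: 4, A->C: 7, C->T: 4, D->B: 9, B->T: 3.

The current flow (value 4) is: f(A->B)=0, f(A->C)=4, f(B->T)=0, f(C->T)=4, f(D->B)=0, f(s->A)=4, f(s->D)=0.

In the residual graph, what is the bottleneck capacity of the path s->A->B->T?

2

Residual capacities along the path: s->A: 2, A->B: 9, B->T: 3.
Minimum is 2.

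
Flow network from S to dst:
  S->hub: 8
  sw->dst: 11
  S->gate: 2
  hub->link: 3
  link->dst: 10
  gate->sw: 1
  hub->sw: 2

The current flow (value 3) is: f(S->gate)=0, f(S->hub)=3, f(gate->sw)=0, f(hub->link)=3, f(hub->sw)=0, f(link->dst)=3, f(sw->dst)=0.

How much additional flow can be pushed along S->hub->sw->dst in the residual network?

Residual capacities along the path: S->hub: 5, hub->sw: 2, sw->dst: 11.
Minimum is 2.

2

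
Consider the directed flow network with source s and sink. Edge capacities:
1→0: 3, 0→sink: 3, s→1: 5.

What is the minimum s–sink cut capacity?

Max flow = 3 (via 1 augmenting path).
In the residual at optimum, the set reachable from s is {1, s}.
Cut edges: 1→0 (cap 3). Sum = 3.

3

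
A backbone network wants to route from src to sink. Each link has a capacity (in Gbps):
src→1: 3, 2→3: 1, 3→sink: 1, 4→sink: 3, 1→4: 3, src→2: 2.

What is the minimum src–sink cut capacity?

4

Max flow = 4 (via 2 augmenting paths).
In the residual at optimum, the set reachable from src is {2, src}.
Cut edges: 2→3 (cap 1), src→1 (cap 3). Sum = 4.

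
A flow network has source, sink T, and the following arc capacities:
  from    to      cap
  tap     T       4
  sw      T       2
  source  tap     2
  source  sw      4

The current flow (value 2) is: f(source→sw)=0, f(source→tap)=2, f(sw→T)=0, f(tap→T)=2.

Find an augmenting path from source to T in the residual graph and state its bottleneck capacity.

source→sw→T, bottleneck 2

Residual along source→sw→T: source→sw: 4, sw→T: 2.
Bottleneck = min = 2.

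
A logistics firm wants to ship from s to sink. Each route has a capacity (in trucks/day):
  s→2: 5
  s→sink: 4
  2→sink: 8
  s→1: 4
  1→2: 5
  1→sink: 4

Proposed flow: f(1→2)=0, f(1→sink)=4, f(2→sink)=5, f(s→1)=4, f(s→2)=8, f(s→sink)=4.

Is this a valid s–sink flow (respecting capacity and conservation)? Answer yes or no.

No

Capacity violated on s→2: flow 8 > capacity 5.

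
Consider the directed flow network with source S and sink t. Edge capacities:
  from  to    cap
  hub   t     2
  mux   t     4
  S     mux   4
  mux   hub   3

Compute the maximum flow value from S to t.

Augment S->mux->t: bottleneck 4. Total 4.
No augmenting path remains in the residual graph.

4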